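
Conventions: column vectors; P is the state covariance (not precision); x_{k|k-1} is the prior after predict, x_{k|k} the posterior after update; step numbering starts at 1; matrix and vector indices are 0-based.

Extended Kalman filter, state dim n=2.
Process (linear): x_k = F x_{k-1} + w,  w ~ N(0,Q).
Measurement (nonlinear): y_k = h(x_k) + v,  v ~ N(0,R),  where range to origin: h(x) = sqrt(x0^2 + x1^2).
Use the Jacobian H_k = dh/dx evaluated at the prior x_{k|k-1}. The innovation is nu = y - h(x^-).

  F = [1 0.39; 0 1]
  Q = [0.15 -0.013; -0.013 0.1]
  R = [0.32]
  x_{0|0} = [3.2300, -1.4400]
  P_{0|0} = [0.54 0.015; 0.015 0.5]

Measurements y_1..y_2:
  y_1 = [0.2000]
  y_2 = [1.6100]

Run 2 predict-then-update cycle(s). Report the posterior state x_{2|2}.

step 1: x^-=[2.6684, -1.4400]  P^-=[0.7778 0.1970; 0.1970 0.6000]  H_jac=[0.8800 -0.4749]  S=[0.8930]  K=[0.6617; -0.1249]  nu=[-2.8322]  x^+=[0.7944, -1.0861]  P^+=[0.3868 0.2708; 0.2708 0.5861]
step 2: x^-=[0.3708, -1.0861]  P^-=[0.8371 0.4864; 0.4864 0.6861]  H_jac=[0.3231 -0.9464]  S=[0.7244]  K=[-0.2621; -0.6794]  nu=[0.4623]  x^+=[0.2496, -1.4002]  P^+=[0.7874 0.3574; 0.3574 0.3517]

x_post = [0.2496, -1.4002]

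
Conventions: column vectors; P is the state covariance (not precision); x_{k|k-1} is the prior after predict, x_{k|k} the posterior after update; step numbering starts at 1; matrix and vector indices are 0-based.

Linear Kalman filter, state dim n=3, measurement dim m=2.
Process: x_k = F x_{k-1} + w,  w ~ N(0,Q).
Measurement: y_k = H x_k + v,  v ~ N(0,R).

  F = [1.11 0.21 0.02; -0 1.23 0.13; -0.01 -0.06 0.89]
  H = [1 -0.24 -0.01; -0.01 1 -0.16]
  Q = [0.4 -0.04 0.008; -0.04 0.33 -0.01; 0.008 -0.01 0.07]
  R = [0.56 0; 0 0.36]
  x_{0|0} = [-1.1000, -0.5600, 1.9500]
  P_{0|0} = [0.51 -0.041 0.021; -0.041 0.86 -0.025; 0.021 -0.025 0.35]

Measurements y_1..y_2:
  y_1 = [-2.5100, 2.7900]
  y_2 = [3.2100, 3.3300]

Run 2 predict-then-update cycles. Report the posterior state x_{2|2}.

step 1: x^-=[-1.2996, -0.4353, 1.7801]  P^-=[1.0480 0.1288 0.0166; 0.1288 1.6290 -0.0597; 0.0166 -0.0597 0.3526]  S=[1.6395 -0.2761; -0.2761 2.0147]  K=[0.6449 0.1458; -0.0232 0.8095; 0.0072 -0.0567]  nu=[-1.2971, 3.4971]  x^+=[-1.6262, 2.4256, 1.5724]  P^+=[0.3754 0.0588 0.0159; 0.0588 0.2976 0.0351; 0.0159 0.0351 0.3458]
step 2: x^-=[-1.2642, 3.1879, 1.2702]  P^-=[0.9042 0.1221 0.0244; 0.1221 0.7973 0.0454; 0.0244 0.0454 0.3411]  S=[1.4512 -0.0800; -0.0800 1.1492]  K=[0.6103 0.1375; -0.0102 0.6857; 0.0065 -0.0077]  nu=[5.2520, 0.3326]  x^+=[1.9866, 3.3625, 1.3020]  P^+=[0.3554 0.0562 0.0195; 0.0562 0.2557 0.0520; 0.0195 0.0520 0.3410]

x_post = [1.9866, 3.3625, 1.3020]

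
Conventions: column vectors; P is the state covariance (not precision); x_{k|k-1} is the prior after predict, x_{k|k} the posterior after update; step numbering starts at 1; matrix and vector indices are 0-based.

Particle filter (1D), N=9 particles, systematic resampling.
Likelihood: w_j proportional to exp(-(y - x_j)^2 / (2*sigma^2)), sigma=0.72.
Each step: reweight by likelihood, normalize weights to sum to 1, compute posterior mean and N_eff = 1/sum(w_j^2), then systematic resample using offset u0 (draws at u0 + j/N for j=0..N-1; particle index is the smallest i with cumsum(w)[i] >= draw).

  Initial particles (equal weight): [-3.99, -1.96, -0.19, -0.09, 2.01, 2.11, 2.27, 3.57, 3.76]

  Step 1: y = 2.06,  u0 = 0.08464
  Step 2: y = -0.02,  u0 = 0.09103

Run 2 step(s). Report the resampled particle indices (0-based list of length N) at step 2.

resampled_idx = [0, 1, 1, 2, 3, 4, 4, 5, 7]

step 1: w=[0.0000, 0.0000, 0.0024, 0.0037, 0.3172, 0.3172, 0.3047, 0.0353, 0.0196]  mean=2.1972  Neff=3.3818  idx=[4, 4, 4, 5, 5, 5, 6, 6, 7]
step 2: w=[0.1759, 0.1759, 0.1759, 0.1178, 0.1178, 0.1178, 0.0595, 0.0595, 0.0000]  mean=2.0763  Neff=7.0677  idx=[0, 1, 1, 2, 3, 4, 4, 5, 7]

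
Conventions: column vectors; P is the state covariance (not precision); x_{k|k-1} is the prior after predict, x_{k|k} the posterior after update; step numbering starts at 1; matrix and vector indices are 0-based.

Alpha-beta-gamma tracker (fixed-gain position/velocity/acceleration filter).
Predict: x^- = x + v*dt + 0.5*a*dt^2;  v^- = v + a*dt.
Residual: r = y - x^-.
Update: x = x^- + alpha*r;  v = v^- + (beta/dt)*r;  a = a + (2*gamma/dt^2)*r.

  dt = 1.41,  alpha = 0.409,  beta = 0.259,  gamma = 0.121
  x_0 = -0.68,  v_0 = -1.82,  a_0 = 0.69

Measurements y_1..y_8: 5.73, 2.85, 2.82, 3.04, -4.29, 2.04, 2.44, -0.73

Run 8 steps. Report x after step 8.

step 1: x_pred=-2.5603  r=8.2903  x^+=0.8304  v^+=0.6757  a^+=1.6991
step 2: x_pred=3.4722  r=-0.6222  x^+=3.2177  v^+=2.9572  a^+=1.6234
step 3: x_pred=9.0011  r=-6.1811  x^+=6.4730  v^+=4.1108  a^+=0.8710
step 4: x_pred=13.1351  r=-10.0951  x^+=9.0062  v^+=3.4846  a^+=-0.3578
step 5: x_pred=13.5637  r=-17.8537  x^+=6.2615  v^+=-0.2995  a^+=-2.5310
step 6: x_pred=3.3233  r=-1.2833  x^+=2.7984  v^+=-4.1040  a^+=-2.6873
step 7: x_pred=-5.6595  r=8.0995  x^+=-2.3468  v^+=-6.4052  a^+=-1.7014
step 8: x_pred=-13.0694  r=12.3394  x^+=-8.0226  v^+=-6.5376  a^+=-0.1993

x_post = -8.0226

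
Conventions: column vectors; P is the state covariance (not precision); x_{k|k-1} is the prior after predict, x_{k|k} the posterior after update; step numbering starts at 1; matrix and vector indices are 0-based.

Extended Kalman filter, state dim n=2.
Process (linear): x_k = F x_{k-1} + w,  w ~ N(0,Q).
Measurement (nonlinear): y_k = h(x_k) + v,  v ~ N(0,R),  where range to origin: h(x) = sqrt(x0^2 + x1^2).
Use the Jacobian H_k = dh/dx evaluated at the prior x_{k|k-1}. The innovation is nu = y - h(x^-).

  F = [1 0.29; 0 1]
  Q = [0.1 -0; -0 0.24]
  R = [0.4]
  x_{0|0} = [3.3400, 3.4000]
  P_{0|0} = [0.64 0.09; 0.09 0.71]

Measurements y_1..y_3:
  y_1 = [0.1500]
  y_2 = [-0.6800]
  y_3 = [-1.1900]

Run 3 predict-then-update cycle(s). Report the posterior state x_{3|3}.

step 1: x^-=[4.3260, 3.4000]  P^-=[0.8519 0.2959; 0.2959 0.9500]  H_jac=[0.7862 0.6179]  S=[1.5769]  K=[0.5407; 0.5198]  nu=[-5.3522]  x^+=[1.4320, 0.6179]  P^+=[0.3909 -0.1473; -0.1473 0.5239]
step 2: x^-=[1.6112, 0.6179]  P^-=[0.4495 0.0046; 0.0046 0.7639]  H_jac=[0.9337 0.3581]  S=[0.8929]  K=[0.4719; 0.3112]  nu=[-2.4056]  x^+=[0.4760, -0.1307]  P^+=[0.2507 -0.1265; -0.1265 0.6775]
step 3: x^-=[0.4381, -0.1307]  P^-=[0.3343 0.0700; 0.0700 0.9175]  H_jac=[0.9583 -0.2859]  S=[0.7436]  K=[0.4039; -0.2625]  nu=[-1.6472]  x^+=[-0.2272, 0.3017]  P^+=[0.2130 0.1488; 0.1488 0.8662]

x_post = [-0.2272, 0.3017]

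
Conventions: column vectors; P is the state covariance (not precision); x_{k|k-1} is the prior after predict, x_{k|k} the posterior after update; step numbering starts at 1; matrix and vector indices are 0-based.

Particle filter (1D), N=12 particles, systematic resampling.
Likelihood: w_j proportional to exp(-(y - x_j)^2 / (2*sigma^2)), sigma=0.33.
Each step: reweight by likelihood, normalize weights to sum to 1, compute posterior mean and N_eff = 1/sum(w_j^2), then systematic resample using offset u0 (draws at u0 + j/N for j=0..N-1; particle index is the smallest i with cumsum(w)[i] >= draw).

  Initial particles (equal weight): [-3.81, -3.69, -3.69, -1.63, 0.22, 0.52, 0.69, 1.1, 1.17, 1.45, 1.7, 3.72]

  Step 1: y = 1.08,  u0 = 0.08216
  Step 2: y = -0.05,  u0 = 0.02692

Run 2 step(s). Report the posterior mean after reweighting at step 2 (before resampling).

post_mean = 0.7209

step 1: w=[0.0000, 0.0000, 0.0000, 0.0000, 0.0098, 0.0690, 0.1448, 0.2907, 0.2806, 0.1553, 0.0499, 0.0000]  mean=1.0959  Neff=4.6372  idx=[6, 6, 7, 7, 7, 7, 8, 8, 8, 9, 9, 10]
step 2: w=[0.4641, 0.4641, 0.0132, 0.0132, 0.0132, 0.0132, 0.0062, 0.0062, 0.0062, 0.0002, 0.0002, 0.0000]  mean=0.7209  Neff=2.3171  idx=[0, 0, 0, 0, 0, 0, 1, 1, 1, 1, 1, 3]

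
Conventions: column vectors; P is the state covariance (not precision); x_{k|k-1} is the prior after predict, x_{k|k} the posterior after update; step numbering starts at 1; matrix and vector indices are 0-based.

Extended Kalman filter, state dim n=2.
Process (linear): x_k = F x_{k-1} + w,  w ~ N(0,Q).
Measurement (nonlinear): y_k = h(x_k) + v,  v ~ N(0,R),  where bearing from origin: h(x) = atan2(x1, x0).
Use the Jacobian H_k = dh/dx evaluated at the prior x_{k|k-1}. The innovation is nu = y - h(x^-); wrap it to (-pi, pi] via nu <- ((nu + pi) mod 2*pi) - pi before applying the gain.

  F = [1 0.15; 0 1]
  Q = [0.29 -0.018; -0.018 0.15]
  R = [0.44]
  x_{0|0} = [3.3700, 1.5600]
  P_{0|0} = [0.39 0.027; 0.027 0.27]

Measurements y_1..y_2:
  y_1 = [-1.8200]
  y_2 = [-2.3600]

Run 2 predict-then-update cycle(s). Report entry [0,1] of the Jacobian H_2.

H_jac[0,1] = 0.2294

step 1: x^-=[3.6040, 1.5600]  P^-=[0.6942 0.0495; 0.0495 0.4200]  H_jac=[-0.1012 0.2337]  S=[0.4677]  K=[-0.1254; 0.1991]  nu=[-2.2285]  x^+=[3.8835, 1.1162]  P^+=[0.6868 0.0612; 0.0612 0.4015]
step 2: x^-=[4.0509, 1.1162]  P^-=[1.0042 0.1034; 0.1034 0.5515]  H_jac=[-0.0632 0.2294]  S=[0.4700]  K=[-0.0846; 0.2553]  nu=[-2.6289]  x^+=[4.2733, 0.4451]  P^+=[1.0008 0.1135; 0.1135 0.5208]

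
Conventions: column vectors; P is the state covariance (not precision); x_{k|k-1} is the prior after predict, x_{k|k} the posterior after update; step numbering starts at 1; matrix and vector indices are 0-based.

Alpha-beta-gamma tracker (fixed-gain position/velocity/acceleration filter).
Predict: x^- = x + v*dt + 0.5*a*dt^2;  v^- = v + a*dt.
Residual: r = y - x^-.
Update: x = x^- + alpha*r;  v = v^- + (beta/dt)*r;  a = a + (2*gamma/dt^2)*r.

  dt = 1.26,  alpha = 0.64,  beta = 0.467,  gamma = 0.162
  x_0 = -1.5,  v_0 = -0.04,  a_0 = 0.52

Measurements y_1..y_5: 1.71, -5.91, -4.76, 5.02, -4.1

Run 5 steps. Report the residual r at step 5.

step 1: x_pred=-1.1376  r=2.8476  x^+=0.6849  v^+=1.6706  a^+=1.1011
step 2: x_pred=3.6639  r=-9.5739  x^+=-2.4634  v^+=-0.4904  a^+=-0.8527
step 3: x_pred=-3.7581  r=-1.0019  x^+=-4.3993  v^+=-1.9361  a^+=-1.0572
step 4: x_pred=-7.6780  r=12.6980  x^+=0.4487  v^+=1.4382  a^+=1.5343
step 5: x_pred=3.4787  r=-7.5787  x^+=-1.3717  v^+=0.5624  a^+=-0.0124

resid = -7.5787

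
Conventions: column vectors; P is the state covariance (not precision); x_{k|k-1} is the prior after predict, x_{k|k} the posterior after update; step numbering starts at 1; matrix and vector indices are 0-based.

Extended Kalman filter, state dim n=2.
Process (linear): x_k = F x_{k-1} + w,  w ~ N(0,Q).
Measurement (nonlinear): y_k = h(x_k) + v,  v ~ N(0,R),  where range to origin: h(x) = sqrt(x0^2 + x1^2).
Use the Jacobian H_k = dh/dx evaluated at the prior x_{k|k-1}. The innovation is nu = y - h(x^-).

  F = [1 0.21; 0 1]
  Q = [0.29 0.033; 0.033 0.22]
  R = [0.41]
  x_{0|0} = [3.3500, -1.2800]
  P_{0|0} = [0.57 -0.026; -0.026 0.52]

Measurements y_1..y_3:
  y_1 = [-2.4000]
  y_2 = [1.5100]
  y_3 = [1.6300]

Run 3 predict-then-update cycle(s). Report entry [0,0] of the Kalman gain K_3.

step 1: x^-=[3.0812, -1.2800]  P^-=[0.8720 0.1162; 0.1162 0.7400]  H_jac=[0.9235 -0.3836]  S=[1.1802]  K=[0.6445; -0.1496]  nu=[-5.7365]  x^+=[-0.6162, -0.4217]  P^+=[0.3817 0.2300; 0.2300 0.7136]
step 2: x^-=[-0.7047, -0.4217]  P^-=[0.7998 0.4129; 0.4129 0.9336]  H_jac=[-0.8581 -0.5135]  S=[1.6089]  K=[-0.5583; -0.5182]  nu=[0.6887]  x^+=[-1.0893, -0.7786]  P^+=[0.2982 -0.0526; -0.0526 0.5016]
step 3: x^-=[-1.2528, -0.7786]  P^-=[0.5883 0.0857; 0.0857 0.7216]  H_jac=[-0.8493 -0.5279]  S=[1.1123]  K=[-0.4899; -0.4079]  nu=[0.1550]  x^+=[-1.3287, -0.8418]  P^+=[0.3213 -0.1365; -0.1365 0.5365]

K[0,0] = -0.4899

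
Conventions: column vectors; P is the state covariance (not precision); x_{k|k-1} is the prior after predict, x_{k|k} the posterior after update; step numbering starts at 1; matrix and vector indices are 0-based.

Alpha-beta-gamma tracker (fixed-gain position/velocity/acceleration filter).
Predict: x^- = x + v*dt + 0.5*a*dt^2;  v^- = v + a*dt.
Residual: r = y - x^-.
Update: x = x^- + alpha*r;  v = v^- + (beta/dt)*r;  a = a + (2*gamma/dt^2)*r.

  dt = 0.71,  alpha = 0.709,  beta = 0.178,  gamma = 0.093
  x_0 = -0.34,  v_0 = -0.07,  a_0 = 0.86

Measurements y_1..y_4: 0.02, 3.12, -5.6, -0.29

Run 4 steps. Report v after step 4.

step 1: x_pred=-0.1729  r=0.1929  x^+=-0.0361  v^+=0.5890  a^+=0.9312
step 2: x_pred=0.6167  r=2.5033  x^+=2.3915  v^+=1.8777  a^+=1.8548
step 3: x_pred=4.1922  r=-9.7922  x^+=-2.7505  v^+=0.7397  a^+=-1.7582
step 4: x_pred=-2.6685  r=2.3785  x^+=-0.9821  v^+=0.0876  a^+=-0.8807

v_post = 0.0876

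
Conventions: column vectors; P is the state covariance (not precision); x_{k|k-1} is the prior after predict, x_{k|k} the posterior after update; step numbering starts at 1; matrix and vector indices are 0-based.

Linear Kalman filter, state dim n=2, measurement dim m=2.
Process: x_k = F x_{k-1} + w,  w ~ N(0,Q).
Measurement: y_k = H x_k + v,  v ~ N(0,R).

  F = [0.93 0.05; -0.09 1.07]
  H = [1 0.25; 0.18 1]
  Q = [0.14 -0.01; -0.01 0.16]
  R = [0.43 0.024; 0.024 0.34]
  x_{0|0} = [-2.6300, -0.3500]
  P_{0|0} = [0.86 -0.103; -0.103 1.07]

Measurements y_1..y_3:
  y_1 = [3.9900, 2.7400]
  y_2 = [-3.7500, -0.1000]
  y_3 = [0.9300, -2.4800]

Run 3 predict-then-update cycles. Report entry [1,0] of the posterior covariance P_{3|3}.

P_post[1,0] = -0.0548

step 1: x^-=[-2.4634, -0.1378]  P^-=[0.8769 -0.1268; -0.1268 1.4118]  S=[1.3318 0.4023; 0.4023 1.7346]  K=[0.6767 -0.1390; -0.0775 0.8187]  nu=[6.4878, 3.3212]  x^+=[1.4649, 2.0786]  P^+=[0.3093 -0.0867; -0.0867 0.2921]
step 2: x^-=[1.4663, 2.0923]  P^-=[0.4002 -0.1062; -0.1062 0.5137]  S=[0.8092 0.1135; 0.1135 0.8284]  K=[0.4767 -0.1065; -0.0573 0.6048]  nu=[-5.7394, -2.4562]  x^+=[-1.0079, 0.9357]  P^+=[0.2184 -0.0641; -0.0641 0.2158]
step 3: x^-=[-0.8906, 1.0919]  P^-=[0.3235 -0.0802; -0.0802 0.4212]  S=[0.7397 0.1037; 0.1037 0.7428]  K=[0.4226 -0.0886; -0.0437 0.5537]  nu=[1.5476, -3.4116]  x^+=[0.0658, -0.8647]  P^+=[0.1933 -0.0548; -0.0548 0.1971]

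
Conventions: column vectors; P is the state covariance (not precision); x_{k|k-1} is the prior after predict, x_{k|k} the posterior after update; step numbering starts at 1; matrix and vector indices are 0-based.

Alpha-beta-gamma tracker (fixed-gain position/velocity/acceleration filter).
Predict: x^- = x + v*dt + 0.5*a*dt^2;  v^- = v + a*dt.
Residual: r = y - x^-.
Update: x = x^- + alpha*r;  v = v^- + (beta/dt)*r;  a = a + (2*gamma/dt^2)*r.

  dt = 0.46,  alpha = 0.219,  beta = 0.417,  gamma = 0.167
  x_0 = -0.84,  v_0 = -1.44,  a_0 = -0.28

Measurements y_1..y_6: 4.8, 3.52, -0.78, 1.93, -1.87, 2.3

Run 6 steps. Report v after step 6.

v_post = -18.6030

step 1: x_pred=-1.5320  r=6.3320  x^+=-0.1453  v^+=4.1713  a^+=9.7148
step 2: x_pred=2.8013  r=0.7187  x^+=2.9587  v^+=9.2916  a^+=10.8492
step 3: x_pred=8.3807  r=-9.1607  x^+=6.3745  v^+=5.9779  a^+=-3.6105
step 4: x_pred=8.7423  r=-6.8123  x^+=7.2504  v^+=-1.8585  a^+=-14.3634
step 5: x_pred=4.8759  r=-6.7459  x^+=3.3985  v^+=-14.5810  a^+=-25.0115
step 6: x_pred=-5.9549  r=8.2549  x^+=-4.1471  v^+=-18.6030  a^+=-11.9815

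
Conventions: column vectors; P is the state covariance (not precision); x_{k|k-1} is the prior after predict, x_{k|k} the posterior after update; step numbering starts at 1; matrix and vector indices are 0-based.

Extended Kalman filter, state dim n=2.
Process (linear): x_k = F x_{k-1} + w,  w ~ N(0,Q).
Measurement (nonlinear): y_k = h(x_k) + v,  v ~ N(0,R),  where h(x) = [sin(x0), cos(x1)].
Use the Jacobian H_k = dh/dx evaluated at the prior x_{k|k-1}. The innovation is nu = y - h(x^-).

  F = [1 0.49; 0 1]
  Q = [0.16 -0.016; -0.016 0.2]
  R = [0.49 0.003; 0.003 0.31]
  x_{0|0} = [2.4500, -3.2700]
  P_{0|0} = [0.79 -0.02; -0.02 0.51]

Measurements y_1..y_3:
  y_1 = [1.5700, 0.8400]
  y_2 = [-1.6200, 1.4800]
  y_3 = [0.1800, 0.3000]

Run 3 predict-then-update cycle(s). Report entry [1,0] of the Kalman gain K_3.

step 1: x^-=[0.8477, -3.2700]  P^-=[1.0529 0.2139; 0.2139 0.7100]  H_jac=[0.6617 0.0000; 0.0000 -0.1281]  S=[0.9510 -0.0151; -0.0151 0.3216]  K=[0.7318 -0.0507; 0.1444 -0.2759]  nu=[0.8202, 1.8318]  x^+=[1.3550, -3.6569]  P^+=[0.5417 0.1057; 0.1057 0.6645]
step 2: x^-=[-0.4369, -3.6569]  P^-=[0.9648 0.4153; 0.4153 0.8645]  H_jac=[0.9061 0.0000; 0.0000 -0.4928]  S=[1.2821 -0.1824; -0.1824 0.5199]  K=[0.6587 -0.1625; 0.1862 -0.7540]  nu=[-1.1969, 2.3502]  x^+=[-1.6072, -5.6518]  P^+=[0.3557 0.0982; 0.0982 0.4732]
step 3: x^-=[-4.3765, -5.6518]  P^-=[0.7256 0.3141; 0.3141 0.6732]  H_jac=[-0.3296 0.0000; 0.0000 -0.5903]  S=[0.5688 0.0641; 0.0641 0.5446]  K=[-0.3872 -0.2949; -0.1011 -0.7178]  nu=[-0.7641, -0.5072]  x^+=[-3.9311, -5.2105]  P^+=[0.5783 0.1568; 0.1568 0.3775]

K[1,0] = -0.1011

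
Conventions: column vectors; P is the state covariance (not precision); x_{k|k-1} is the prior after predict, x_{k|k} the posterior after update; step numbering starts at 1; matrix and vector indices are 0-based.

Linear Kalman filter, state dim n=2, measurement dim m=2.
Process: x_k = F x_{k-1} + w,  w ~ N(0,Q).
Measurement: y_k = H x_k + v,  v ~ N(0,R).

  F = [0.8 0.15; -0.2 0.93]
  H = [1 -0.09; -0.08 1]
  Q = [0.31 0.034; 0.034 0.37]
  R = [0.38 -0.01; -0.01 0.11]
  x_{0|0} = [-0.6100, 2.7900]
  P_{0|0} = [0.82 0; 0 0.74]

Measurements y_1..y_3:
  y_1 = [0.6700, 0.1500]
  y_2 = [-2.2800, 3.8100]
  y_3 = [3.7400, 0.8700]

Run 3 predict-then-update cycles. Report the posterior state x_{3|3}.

x_post = [1.9689, 1.4454]

step 1: x^-=[-0.0695, 2.7167]  P^-=[0.8515 0.0060; 0.0060 1.0428]  S=[1.2388 -0.1659; -0.1659 1.1573]  K=[0.6930 0.0457; 0.0507 0.9079]  nu=[0.9840, -2.5723]  x^+=[0.4949, 0.4312]  P^+=[0.2646 0.0193; 0.0193 0.1009]
step 2: x^-=[0.4606, 0.3020]  P^-=[0.4862 0.0195; 0.0195 0.4607]  S=[0.8665 -0.0707; -0.0707 0.5707]  K=[0.5621 0.0357; 0.0407 0.8096]  nu=[-2.7134, 3.5448]  x^+=[-0.9381, 3.0613]  P^+=[0.2146 0.0155; 0.0155 0.0899]
step 3: x^-=[-0.2913, 3.0346]  P^-=[0.4531 0.0232; 0.0232 0.4506]  S=[0.8326 -0.0634; -0.0634 0.5598]  K=[0.5446 0.0384; 0.0406 0.8062]  nu=[4.3044, -2.1880]  x^+=[1.9689, 1.4454]  P^+=[0.2080 0.0154; 0.0154 0.0895]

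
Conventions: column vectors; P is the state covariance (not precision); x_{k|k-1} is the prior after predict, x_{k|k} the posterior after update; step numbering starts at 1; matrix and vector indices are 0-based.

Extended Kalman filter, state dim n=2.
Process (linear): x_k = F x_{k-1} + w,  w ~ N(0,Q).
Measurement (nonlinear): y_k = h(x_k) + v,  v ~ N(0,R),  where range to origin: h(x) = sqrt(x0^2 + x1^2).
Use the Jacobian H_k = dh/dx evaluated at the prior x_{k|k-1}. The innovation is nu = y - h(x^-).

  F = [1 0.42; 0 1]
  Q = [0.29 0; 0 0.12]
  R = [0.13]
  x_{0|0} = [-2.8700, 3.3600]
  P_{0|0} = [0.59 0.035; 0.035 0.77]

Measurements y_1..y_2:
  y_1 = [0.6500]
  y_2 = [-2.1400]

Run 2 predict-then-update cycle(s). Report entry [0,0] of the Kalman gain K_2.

step 1: x^-=[-1.4588, 3.3600]  P^-=[1.0452 0.3584; 0.3584 0.8900]  H_jac=[-0.3983 0.9173]  S=[0.7828]  K=[-0.1118; 0.8606]  nu=[-3.0130]  x^+=[-1.1220, 0.7670]  P^+=[1.0354 0.4337; 0.4337 0.3103]
step 2: x^-=[-0.7998, 0.7670]  P^-=[1.7445 0.5640; 0.5640 0.4303]  H_jac=[-0.7217 0.6922]  S=[0.6813]  K=[-1.2750; -0.1604]  nu=[-3.2482]  x^+=[3.3415, 1.2879]  P^+=[0.6370 0.4247; 0.4247 0.4127]

K[0,0] = -1.2750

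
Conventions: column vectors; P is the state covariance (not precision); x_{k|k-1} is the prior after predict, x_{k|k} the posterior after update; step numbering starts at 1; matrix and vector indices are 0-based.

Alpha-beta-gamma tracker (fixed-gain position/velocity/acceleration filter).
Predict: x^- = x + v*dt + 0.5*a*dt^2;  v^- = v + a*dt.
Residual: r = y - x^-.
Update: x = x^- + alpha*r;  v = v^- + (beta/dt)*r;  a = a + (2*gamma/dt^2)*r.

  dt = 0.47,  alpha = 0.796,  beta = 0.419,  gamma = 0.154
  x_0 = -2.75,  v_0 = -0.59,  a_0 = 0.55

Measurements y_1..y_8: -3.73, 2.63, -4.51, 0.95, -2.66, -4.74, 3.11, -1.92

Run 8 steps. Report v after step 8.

step 1: x_pred=-2.9666  r=-0.7634  x^+=-3.5743  v^+=-1.0121  a^+=-0.5145
step 2: x_pred=-4.1068  r=6.7368  x^+=1.2557  v^+=4.7519  a^+=8.8786
step 3: x_pred=4.4697  r=-8.9797  x^+=-2.6781  v^+=0.9195  a^+=-3.6418
step 4: x_pred=-2.6482  r=3.5982  x^+=0.2160  v^+=2.4156  a^+=1.3752
step 5: x_pred=1.5032  r=-4.1632  x^+=-1.8107  v^+=-0.6495  a^+=-4.4295
step 6: x_pred=-2.6052  r=-2.1348  x^+=-4.3045  v^+=-4.6345  a^+=-7.4060
step 7: x_pred=-7.3007  r=10.4107  x^+=0.9862  v^+=1.1657  a^+=7.1096
step 8: x_pred=2.3193  r=-4.2393  x^+=-1.0552  v^+=0.7279  a^+=1.1987

v_post = 0.7279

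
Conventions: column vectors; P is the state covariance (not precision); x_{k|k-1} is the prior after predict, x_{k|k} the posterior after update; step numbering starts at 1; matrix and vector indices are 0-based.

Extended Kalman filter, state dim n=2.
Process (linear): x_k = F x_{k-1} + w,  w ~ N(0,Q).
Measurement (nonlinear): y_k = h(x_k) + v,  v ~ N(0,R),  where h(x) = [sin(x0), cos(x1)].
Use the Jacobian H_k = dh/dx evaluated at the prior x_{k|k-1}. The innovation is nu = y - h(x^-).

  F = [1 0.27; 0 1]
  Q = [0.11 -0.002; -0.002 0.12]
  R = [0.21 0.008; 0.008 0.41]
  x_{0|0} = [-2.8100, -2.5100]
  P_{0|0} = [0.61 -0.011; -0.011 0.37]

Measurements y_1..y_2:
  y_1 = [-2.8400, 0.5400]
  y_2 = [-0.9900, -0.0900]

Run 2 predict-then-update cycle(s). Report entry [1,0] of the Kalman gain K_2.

step 1: x^-=[-3.4877, -2.5100]  P^-=[0.7410 0.0869; 0.0869 0.4900]  H_jac=[-0.9407 0.0000; 0.0000 0.5904]  S=[0.8658 -0.0403; -0.0403 0.5808]  K=[-0.8037 0.0326; -0.0715 0.4932]  nu=[-3.1792, 1.3471]  x^+=[-0.8887, -1.6184]  P^+=[0.1791 0.0118; 0.0118 0.3415]
step 2: x^-=[-1.3257, -1.6184]  P^-=[0.3204 0.1020; 0.1020 0.4615]  H_jac=[0.2427 0.0000; 0.0000 0.9989]  S=[0.2289 0.0327; 0.0327 0.8704]  K=[0.3247 0.1048; 0.0326 0.5283]  nu=[-0.0199, -0.0424]  x^+=[-1.3366, -1.6415]  P^+=[0.2845 0.0456; 0.0456 0.2171]

K[1,0] = 0.0326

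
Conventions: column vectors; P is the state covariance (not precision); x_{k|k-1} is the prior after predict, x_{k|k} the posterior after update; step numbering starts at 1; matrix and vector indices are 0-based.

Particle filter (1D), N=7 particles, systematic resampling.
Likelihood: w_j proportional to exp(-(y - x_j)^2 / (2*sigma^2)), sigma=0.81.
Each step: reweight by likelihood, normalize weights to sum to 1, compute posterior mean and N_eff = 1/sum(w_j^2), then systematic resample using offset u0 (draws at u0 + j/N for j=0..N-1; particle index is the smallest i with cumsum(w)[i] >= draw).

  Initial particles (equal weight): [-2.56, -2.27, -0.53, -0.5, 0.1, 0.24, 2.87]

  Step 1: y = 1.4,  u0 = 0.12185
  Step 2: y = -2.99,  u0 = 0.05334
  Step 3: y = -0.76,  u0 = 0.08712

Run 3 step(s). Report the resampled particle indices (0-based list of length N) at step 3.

step 1: w=[0.0000, 0.0000, 0.0616, 0.0672, 0.2905, 0.3777, 0.2029]  mean=0.6357  Neff=3.6163  idx=[3, 4, 4, 5, 5, 6, 6]
step 2: w=[0.8095, 0.0631, 0.0631, 0.0322, 0.0322, 0.0000, 0.0000]  mean=-0.3767  Neff=1.5032  idx=[0, 0, 0, 0, 0, 0, 2]
step 3: w=[0.1515, 0.1515, 0.1515, 0.1515, 0.1515, 0.1515, 0.0908]  mean=-0.4455  Neff=6.8484  idx=[0, 1, 2, 3, 4, 5, 6]

resampled_idx = [0, 1, 2, 3, 4, 5, 6]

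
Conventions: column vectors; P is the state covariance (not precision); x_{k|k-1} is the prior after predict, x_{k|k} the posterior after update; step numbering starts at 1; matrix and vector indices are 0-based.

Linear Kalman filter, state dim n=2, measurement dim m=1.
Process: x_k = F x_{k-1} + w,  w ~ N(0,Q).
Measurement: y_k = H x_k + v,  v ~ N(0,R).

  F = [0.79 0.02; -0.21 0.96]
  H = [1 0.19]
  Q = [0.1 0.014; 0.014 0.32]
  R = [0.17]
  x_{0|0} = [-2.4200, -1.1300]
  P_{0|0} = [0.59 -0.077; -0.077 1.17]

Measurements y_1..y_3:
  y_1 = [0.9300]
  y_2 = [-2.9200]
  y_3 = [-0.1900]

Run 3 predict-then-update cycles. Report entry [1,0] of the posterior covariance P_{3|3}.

step 1: x^-=[-1.9344, -0.5766]  P^-=[0.4663 -0.1195; -0.1195 1.4553]  S=[0.6434]  K=[0.6894; 0.2441]  nu=[2.9740]  x^+=[0.1158, 0.1492]  P^+=[0.1605 -0.2277; -0.2277 1.4170]
step 2: x^-=[0.0945, 0.1189]  P^-=[0.1935 -0.1572; -0.1572 1.7248]  S=[0.3661]  K=[0.4471; 0.4659]  nu=[-3.0371]  x^+=[-1.2633, -1.2960]  P^+=[0.1204 -0.2334; -0.2334 1.6454]
step 3: x^-=[-1.0239, -0.9789]  P^-=[0.1684 -0.1504; -0.1504 1.9358]  S=[0.3511]  K=[0.3982; 0.6191]  nu=[1.0199]  x^+=[-0.6178, -0.3474]  P^+=[0.1127 -0.2370; -0.2370 1.8012]

P_post[1,0] = -0.2370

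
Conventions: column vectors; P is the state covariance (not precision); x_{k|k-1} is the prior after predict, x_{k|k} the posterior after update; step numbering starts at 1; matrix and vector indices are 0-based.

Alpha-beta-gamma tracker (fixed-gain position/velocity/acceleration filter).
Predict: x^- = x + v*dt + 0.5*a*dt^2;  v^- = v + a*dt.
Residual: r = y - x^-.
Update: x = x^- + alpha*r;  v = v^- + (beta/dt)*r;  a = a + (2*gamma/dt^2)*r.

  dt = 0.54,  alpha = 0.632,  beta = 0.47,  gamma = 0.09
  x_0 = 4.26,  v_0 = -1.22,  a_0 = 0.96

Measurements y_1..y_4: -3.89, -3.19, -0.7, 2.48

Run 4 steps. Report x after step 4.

step 1: x_pred=3.7412  r=-7.6312  x^+=-1.0817  v^+=-7.3435  a^+=-3.7506
step 2: x_pred=-5.5941  r=2.4041  x^+=-4.0747  v^+=-7.2764  a^+=-2.2666
step 3: x_pred=-8.3344  r=7.6344  x^+=-3.5095  v^+=-1.8556  a^+=2.4460
step 4: x_pred=-4.1549  r=6.6349  x^+=0.0384  v^+=5.2400  a^+=6.5416

x_post = 0.0384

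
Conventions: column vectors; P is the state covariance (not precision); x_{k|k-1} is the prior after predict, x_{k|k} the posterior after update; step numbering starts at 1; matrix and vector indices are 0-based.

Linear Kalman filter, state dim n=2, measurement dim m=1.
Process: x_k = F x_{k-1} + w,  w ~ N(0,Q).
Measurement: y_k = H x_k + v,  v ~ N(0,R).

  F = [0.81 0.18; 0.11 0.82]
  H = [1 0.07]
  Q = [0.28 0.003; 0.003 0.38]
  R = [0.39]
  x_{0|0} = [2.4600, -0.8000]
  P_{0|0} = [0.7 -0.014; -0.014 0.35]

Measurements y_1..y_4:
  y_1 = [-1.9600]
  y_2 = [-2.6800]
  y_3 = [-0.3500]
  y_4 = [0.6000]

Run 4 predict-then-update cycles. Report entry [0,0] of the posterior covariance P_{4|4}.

step 1: x^-=[1.8486, -0.3854]  P^-=[0.7465 0.1075; 0.1075 0.6213]  S=[1.1546]  K=[0.6531; 0.1307]  nu=[-3.7816]  x^+=[-0.6211, -0.8798]  P^+=[0.2541 0.0089; 0.0089 0.6016]
step 2: x^-=[-0.6614, -0.7897]  P^-=[0.4688 0.1205; 0.1205 0.7892]  S=[0.8795]  K=[0.5426; 0.1998]  nu=[-1.9633]  x^+=[-1.7267, -1.1820]  P^+=[0.2098 0.0251; 0.0251 0.7540]
step 3: x^-=[-1.6114, -1.1592]  P^-=[0.4494 0.1502; 0.1502 0.8941]  S=[0.8649]  K=[0.5318; 0.2460]  nu=[1.3425]  x^+=[-0.8974, -0.8289]  P^+=[0.2048 0.0370; 0.0370 0.8417]
step 4: x^-=[-0.8761, -0.7784]  P^-=[0.4525 0.1708; 0.1708 0.9551]  S=[0.8710]  K=[0.5332; 0.2729]  nu=[1.5306]  x^+=[-0.0600, -0.3608]  P^+=[0.2048 0.0441; 0.0441 0.8903]

P_post[0,0] = 0.2048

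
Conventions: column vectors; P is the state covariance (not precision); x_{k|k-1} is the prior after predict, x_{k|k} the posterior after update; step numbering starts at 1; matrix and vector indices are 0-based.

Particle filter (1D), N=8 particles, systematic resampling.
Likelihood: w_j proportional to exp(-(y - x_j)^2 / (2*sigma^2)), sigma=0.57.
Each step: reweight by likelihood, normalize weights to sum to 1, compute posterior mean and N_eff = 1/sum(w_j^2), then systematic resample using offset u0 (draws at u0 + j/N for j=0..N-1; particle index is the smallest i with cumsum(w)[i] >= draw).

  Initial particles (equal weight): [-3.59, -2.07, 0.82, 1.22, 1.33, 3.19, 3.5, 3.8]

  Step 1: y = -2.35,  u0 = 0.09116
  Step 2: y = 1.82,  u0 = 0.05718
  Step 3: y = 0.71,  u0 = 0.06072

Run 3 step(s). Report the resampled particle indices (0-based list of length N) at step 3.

step 1: w=[0.0957, 0.9043, 0.0000, 0.0000, 0.0000, 0.0000, 0.0000, 0.0000]  mean=-2.2155  Neff=1.2094  idx=[0, 1, 1, 1, 1, 1, 1, 1]
step 2: w=[0.0000, 0.1429, 0.1429, 0.1429, 0.1429, 0.1429, 0.1429, 0.1429]  mean=-2.0700  Neff=7.0000  idx=[1, 2, 3, 4, 4, 5, 6, 7]
step 3: w=[0.1250, 0.1250, 0.1250, 0.1250, 0.1250, 0.1250, 0.1250, 0.1250]  mean=-2.0700  Neff=8.0000  idx=[0, 1, 2, 3, 4, 5, 6, 7]

resampled_idx = [0, 1, 2, 3, 4, 5, 6, 7]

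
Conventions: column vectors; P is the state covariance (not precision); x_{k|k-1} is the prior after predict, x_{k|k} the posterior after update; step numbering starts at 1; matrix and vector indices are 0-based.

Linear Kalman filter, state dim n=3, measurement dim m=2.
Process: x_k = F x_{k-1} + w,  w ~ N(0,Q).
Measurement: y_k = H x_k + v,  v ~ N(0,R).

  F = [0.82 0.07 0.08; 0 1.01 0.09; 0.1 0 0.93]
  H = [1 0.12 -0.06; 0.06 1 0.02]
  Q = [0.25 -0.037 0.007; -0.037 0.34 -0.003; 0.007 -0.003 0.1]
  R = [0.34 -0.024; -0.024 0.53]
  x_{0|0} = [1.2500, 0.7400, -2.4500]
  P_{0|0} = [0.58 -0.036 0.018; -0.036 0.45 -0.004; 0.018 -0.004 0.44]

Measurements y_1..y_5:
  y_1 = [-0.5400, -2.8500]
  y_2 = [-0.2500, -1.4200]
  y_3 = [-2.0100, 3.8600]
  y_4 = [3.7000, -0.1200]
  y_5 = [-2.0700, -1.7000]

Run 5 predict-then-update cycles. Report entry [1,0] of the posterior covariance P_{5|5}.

step 1: x^-=[0.8808, 0.5269, -2.1535]  P^-=[0.6432 -0.0309 0.1007; -0.0309 0.8019 0.0266; 0.1007 0.0266 0.4897]  S=[0.9766 0.0793; 0.0793 1.3320]  K=[0.6512 -0.0314; 0.0166 0.6000; 0.0740 0.0274]  nu=[-1.6132, -3.3867]  x^+=[-0.0632, -1.5320, -2.3659]  P^+=[0.2310 -0.0472 0.0535; -0.0472 0.3205 -0.0001; 0.0535 -0.0001 0.4830]
step 2: x^-=[-0.3484, -1.7603, -2.2066]  P^-=[0.4116 -0.0460 0.1028; -0.0460 0.6708 0.0330; 0.1028 0.0330 0.5300]  S=[0.7393 0.0340; 0.0340 1.1985]  K=[0.5424 -0.0315; 0.0183 0.5574; 0.0996 0.0387]  nu=[0.1772, 0.4053]  x^+=[-0.2650, -1.5311, -2.1732]  P^+=[0.1941 -0.0426 0.0637; -0.0426 0.2975 0.0039; 0.0637 0.0039 0.5206]
step 3: x^-=[-0.4983, -1.7420, -2.0476]  P^-=[0.3888 -0.0425 0.1107; -0.0425 0.6484 0.0405; 0.1107 0.0405 0.5641]  S=[0.7161 0.0332; 0.0332 1.1768]  K=[0.5279 -0.0293; 0.0205 0.5489; 0.1119 0.0465]  nu=[-1.4255, 5.6729]  x^+=[-1.4168, 1.3426, -1.9434]  P^+=[0.1893 -0.0409 0.0693; -0.0409 0.2928 0.0068; 0.0693 0.0068 0.5522]
step 4: x^-=[-1.2233, 1.1812, -1.9490]  P^-=[0.3867 -0.0405 0.1171; -0.0405 0.6443 0.0461; 0.1171 0.0461 0.5924]  S=[0.7137 0.0343; 0.0343 1.1732]  K=[0.5265 -0.0281; 0.0214 0.5473; 0.1196 0.0519]  nu=[4.6646, -1.1888]  x^+=[1.2662, 0.6305, -1.4528]  P^+=[0.1889 -0.0403 0.0731; -0.0403 0.2918 0.0087; 0.0731 0.0087 0.5786]
step 5: x^-=[0.9662, 0.5060, -1.2245]  P^-=[0.3872 -0.0395 0.1221; -0.0395 0.6439 0.0501; 0.1221 0.0501 0.6159]  S=[0.7139 0.0351; 0.0351 1.1731]  K=[0.5269 -0.0275; 0.0218 0.5471; 0.1250 0.0557]  nu=[-3.1704, -2.2395]  x^+=[-0.6426, -0.7883, -1.7457]  P^+=[0.1892 -0.0401 0.0760; -0.0401 0.2916 0.0100; 0.0760 0.0100 0.6006]

P_post[1,0] = -0.0401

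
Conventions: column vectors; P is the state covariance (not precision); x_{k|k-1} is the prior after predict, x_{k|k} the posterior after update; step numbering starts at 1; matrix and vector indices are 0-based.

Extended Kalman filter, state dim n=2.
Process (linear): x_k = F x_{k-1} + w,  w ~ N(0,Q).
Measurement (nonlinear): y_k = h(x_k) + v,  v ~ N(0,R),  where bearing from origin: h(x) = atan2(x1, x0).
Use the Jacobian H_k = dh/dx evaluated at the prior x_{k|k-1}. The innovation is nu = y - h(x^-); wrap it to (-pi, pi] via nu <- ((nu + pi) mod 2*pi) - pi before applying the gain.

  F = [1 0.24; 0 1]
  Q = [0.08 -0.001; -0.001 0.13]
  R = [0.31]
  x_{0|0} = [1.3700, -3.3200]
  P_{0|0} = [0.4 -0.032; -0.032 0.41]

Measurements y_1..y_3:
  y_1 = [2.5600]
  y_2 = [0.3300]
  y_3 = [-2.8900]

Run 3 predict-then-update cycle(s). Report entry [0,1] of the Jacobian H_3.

step 1: x^-=[0.5732, -3.3200]  P^-=[0.4883 0.0654; 0.0654 0.5400]  H_jac=[0.2925 0.0505]  S=[0.3551]  K=[0.4115; 0.1307]  nu=[-2.3234]  x^+=[-0.3828, -3.6236]  P^+=[0.4281 0.0463; 0.0463 0.5339]
step 2: x^-=[-1.2525, -3.6236]  P^-=[0.5611 0.1735; 0.1735 0.6639]  H_jac=[0.2465 -0.0852]  S=[0.3416]  K=[0.3616; -0.0404]  nu=[2.2336]  x^+=[-0.4448, -3.7139]  P^+=[0.5164 0.1784; 0.1784 0.6634]
step 3: x^-=[-1.3361, -3.7139]  P^-=[0.7203 0.3367; 0.3367 0.7934]  H_jac=[0.2384 -0.0858]  S=[0.3430]  K=[0.4165; 0.0356]  nu=[-0.9739]  x^+=[-1.7417, -3.7486]  P^+=[0.6608 0.3316; 0.3316 0.7929]

H_jac[0,1] = -0.0858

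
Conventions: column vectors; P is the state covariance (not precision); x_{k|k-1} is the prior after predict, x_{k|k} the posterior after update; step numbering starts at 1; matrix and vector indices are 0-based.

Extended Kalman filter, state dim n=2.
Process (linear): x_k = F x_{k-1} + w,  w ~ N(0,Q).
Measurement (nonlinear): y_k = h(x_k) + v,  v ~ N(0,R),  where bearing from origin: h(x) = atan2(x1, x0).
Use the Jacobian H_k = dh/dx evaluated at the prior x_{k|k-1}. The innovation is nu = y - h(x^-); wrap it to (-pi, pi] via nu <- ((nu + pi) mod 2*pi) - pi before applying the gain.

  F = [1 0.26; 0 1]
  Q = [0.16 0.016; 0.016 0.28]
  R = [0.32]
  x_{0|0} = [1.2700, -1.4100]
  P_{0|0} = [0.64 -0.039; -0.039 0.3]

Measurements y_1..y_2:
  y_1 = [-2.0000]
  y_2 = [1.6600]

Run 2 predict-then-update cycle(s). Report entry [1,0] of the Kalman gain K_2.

K[1,0] = -0.0652

step 1: x^-=[0.9034, -1.4100]  P^-=[0.8000 0.0550; 0.0550 0.5800]  H_jac=[0.5028 0.3222]  S=[0.6003]  K=[0.6996; 0.3573]  nu=[-0.9990]  x^+=[0.2045, -1.7670]  P^+=[0.5062 -0.0951; -0.0951 0.5033]
step 2: x^-=[-0.2550, -1.7670]  P^-=[0.6508 0.0518; 0.0518 0.7833]  H_jac=[0.5544 -0.0800]  S=[0.5204]  K=[0.6853; -0.0652]  nu=[-2.9091]  x^+=[-2.2485, -1.5772]  P^+=[0.4064 0.0751; 0.0751 0.7811]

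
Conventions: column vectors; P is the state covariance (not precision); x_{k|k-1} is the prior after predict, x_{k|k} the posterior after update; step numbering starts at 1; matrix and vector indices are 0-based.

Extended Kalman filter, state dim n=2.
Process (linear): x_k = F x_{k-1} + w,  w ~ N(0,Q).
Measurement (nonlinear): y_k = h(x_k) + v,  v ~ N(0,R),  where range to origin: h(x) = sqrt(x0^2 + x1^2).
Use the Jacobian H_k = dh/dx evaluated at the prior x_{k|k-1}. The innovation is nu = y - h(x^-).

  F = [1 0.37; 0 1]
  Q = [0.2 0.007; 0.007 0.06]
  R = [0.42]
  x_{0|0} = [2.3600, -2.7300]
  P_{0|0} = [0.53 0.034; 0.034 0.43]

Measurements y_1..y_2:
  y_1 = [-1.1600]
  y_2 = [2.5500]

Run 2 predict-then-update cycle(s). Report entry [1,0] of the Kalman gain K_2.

step 1: x^-=[1.3499, -2.7300]  P^-=[0.8140 0.2001; 0.2001 0.4900]  H_jac=[0.4432 -0.8964]  S=[0.8147]  K=[0.2227; -0.4303]  nu=[-4.2055]  x^+=[0.4132, -0.9204]  P^+=[0.7736 0.2782; 0.2782 0.3392]
step 2: x^-=[0.0727, -0.9204]  P^-=[1.2259 0.4107; 0.4107 0.3992]  H_jac=[0.0787 -0.9969]  S=[0.7598]  K=[-0.4118; -0.4812]  nu=[1.6268]  x^+=[-0.5971, -1.7031]  P^+=[1.0971 0.2601; 0.2601 0.2233]

K[1,0] = -0.4812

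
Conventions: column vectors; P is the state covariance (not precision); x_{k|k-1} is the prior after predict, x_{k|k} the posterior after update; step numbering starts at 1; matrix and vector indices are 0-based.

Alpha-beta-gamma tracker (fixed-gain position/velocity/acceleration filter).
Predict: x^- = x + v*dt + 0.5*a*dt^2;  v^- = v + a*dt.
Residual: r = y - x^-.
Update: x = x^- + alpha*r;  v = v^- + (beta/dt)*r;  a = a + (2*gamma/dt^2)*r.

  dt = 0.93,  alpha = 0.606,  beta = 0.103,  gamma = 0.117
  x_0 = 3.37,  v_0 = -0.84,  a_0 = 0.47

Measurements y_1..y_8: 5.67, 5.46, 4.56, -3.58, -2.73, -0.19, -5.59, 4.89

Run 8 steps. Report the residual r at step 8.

resid = 17.4900

step 1: x_pred=2.7921  r=2.8779  x^+=4.5361  v^+=-0.0842  a^+=1.2486
step 2: x_pred=4.9978  r=0.4622  x^+=5.2779  v^+=1.1283  a^+=1.3737
step 3: x_pred=6.9212  r=-2.3612  x^+=5.4903  v^+=2.1443  a^+=0.7349
step 4: x_pred=7.8023  r=-11.3823  x^+=0.9046  v^+=1.5671  a^+=-2.3446
step 5: x_pred=1.3481  r=-4.0781  x^+=-1.1232  v^+=-1.0651  a^+=-3.4480
step 6: x_pred=-3.6049  r=3.4149  x^+=-1.5355  v^+=-3.8935  a^+=-2.5241
step 7: x_pred=-6.2480  r=0.6580  x^+=-5.8492  v^+=-6.1680  a^+=-2.3461
step 8: x_pred=-12.6000  r=17.4900  x^+=-2.0011  v^+=-6.4128  a^+=2.3859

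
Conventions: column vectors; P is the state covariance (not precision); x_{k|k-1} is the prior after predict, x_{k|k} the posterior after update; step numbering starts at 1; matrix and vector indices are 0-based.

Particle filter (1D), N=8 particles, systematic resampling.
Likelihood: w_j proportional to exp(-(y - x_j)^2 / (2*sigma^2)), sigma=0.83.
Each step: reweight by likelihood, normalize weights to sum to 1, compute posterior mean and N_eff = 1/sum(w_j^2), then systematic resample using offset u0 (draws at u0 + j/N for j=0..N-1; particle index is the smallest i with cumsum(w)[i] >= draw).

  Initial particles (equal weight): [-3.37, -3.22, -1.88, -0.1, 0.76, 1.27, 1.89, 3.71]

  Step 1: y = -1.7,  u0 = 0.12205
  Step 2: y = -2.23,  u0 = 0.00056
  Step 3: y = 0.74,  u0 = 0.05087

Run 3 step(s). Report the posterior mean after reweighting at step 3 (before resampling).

step 1: w=[0.0901, 0.1275, 0.6663, 0.1064, 0.0084, 0.0011, 0.0001, 0.0000]  mean=-1.9697  Neff=2.0844  idx=[1, 2, 2, 2, 2, 2, 2, 4]
step 2: w=[0.0821, 0.1529, 0.1529, 0.1529, 0.1529, 0.1529, 0.1529, 0.0003]  mean=-1.9893  Neff=6.7986  idx=[0, 1, 2, 2, 3, 4, 5, 6]
step 3: w=[0.0002, 0.1428, 0.1428, 0.1428, 0.1428, 0.1428, 0.1428, 0.1428]  mean=-1.8803  Neff=7.0033  idx=[1, 2, 3, 3, 4, 5, 6, 7]

post_mean = -1.8803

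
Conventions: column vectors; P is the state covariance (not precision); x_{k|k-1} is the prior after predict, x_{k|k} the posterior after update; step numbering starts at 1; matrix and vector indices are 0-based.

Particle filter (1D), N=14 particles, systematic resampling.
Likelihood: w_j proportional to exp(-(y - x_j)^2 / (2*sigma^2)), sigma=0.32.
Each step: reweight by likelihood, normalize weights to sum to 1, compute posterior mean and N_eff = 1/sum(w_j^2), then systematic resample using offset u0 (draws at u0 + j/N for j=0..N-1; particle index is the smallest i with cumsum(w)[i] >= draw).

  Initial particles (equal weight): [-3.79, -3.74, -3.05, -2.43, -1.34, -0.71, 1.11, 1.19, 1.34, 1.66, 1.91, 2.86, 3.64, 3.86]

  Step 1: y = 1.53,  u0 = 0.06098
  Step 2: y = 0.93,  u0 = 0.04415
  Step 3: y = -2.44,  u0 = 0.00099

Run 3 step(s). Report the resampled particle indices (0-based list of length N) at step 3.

resampled_idx = [0, 0, 0, 0, 0, 0, 1, 1, 1, 1, 1, 1, 2, 5]

step 1: w=[0.0000, 0.0000, 0.0000, 0.0000, 0.0000, 0.0000, 0.1302, 0.1753, 0.2584, 0.2838, 0.1523, 0.0001, 0.0000, 0.0000]  mean=1.4614  Neff=4.5837  idx=[6, 7, 7, 7, 8, 8, 8, 8, 9, 9, 9, 9, 10, 10]
step 2: w=[0.1679, 0.1414, 0.1414, 0.1414, 0.0865, 0.0865, 0.0865, 0.0865, 0.0146, 0.0146, 0.0146, 0.0146, 0.0018, 0.0018]  mean=1.2585  Neff=8.4079  idx=[0, 0, 1, 1, 2, 2, 3, 3, 4, 5, 5, 6, 7, 10]
step 3: w=[0.4229, 0.4229, 0.0256, 0.0256, 0.0256, 0.0256, 0.0256, 0.0256, 0.0001, 0.0001, 0.0001, 0.0001, 0.0001, 0.0000]  mean=1.1224  Neff=2.7650  idx=[0, 0, 0, 0, 0, 0, 1, 1, 1, 1, 1, 1, 2, 5]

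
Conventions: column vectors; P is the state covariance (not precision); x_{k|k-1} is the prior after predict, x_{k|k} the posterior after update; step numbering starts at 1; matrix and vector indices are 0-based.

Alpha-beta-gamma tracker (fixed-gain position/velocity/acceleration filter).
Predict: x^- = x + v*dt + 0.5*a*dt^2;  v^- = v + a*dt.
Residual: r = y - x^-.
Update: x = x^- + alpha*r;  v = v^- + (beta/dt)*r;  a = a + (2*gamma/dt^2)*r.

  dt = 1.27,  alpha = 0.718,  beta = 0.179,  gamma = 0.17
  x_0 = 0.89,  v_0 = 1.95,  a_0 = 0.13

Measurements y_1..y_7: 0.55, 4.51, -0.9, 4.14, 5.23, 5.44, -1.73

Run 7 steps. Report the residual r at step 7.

resid = -6.1988

step 1: x_pred=3.4713  r=-2.9213  x^+=1.3738  v^+=1.7034  a^+=-0.4858
step 2: x_pred=3.1453  r=1.3647  x^+=4.1252  v^+=1.2787  a^+=-0.1981
step 3: x_pred=5.5893  r=-6.4893  x^+=0.9300  v^+=0.1124  a^+=-1.5661
step 4: x_pred=-0.1902  r=4.3302  x^+=2.9189  v^+=-1.2662  a^+=-0.6533
step 5: x_pred=0.7840  r=4.4460  x^+=3.9762  v^+=-1.4692  a^+=0.2839
step 6: x_pred=2.3393  r=3.1007  x^+=4.5656  v^+=-0.6716  a^+=0.9376
step 7: x_pred=4.4688  r=-6.1988  x^+=0.0181  v^+=-0.3546  a^+=-0.3691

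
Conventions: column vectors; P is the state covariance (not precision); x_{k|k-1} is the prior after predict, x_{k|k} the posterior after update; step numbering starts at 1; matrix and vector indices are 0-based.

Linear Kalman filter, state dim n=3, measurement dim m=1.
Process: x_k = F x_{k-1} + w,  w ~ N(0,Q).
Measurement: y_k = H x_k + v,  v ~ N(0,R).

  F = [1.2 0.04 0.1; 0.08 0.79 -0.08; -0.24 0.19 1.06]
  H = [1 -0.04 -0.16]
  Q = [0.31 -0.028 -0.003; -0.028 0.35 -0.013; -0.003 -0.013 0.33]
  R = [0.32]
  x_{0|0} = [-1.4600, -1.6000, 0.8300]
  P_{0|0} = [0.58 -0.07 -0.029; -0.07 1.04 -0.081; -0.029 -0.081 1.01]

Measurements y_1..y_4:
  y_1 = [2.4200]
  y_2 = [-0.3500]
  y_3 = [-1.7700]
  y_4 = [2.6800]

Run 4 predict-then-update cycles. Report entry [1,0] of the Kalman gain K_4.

K[1,0] = -0.0254

step 1: x^-=[-1.7330, -1.4472, 0.9262]  P^-=[1.1426 -0.0177 -0.1115; -0.0177 1.0110 -0.0111; -0.1115 -0.0111 1.5243]  S=[1.5402]  K=[0.7539; -0.0366; -0.2305]  nu=[4.2433]  x^+=[1.4660, -1.6025, -0.0517]  P^+=[0.2672 0.0248 0.1561; 0.0248 1.0089 -0.0241; 0.1561 -0.0241 1.4425]
step 2: x^-=[1.6900, -1.1446, -0.7112]  P^-=[0.7505 0.0260 0.2793; 0.0260 0.9948 0.0031; 0.2793 0.0031 1.9112]  S=[1.0296]  K=[0.6845; -0.0139; -0.0258]  nu=[-2.1995]  x^+=[0.1844, -1.1141, -0.6544]  P^+=[0.2681 0.0358 0.2975; 0.0358 0.9946 0.0027; 0.2975 0.0027 1.9105]
step 3: x^-=[0.1112, -0.8130, -0.9496]  P^-=[0.7916 0.0219 0.5092; 0.0219 0.9850 -0.0039; 0.5092 -0.0039 2.3745]  S=[1.0092]  K=[0.7028; -0.0167; 0.1282]  nu=[-2.0657]  x^+=[-1.3405, -0.7786, -1.2145]  P^+=[0.2932 0.0338 0.4182; 0.0338 0.9848 -0.0018; 0.4182 -0.0018 2.3579]
step 4: x^-=[-1.7612, -0.6251, -1.1136]  P^-=[0.8609 0.0076 0.6992; 0.0076 0.9807 -0.0346; 0.6992 -0.0346 2.8152]  S=[1.0297]  K=[0.7271; -0.0254; 0.2429]  nu=[4.2380]  x^+=[1.3203, -0.7326, -0.0840]  P^+=[0.3165 0.0266 0.5173; 0.0266 0.9800 -0.0283; 0.5173 -0.0283 2.7544]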